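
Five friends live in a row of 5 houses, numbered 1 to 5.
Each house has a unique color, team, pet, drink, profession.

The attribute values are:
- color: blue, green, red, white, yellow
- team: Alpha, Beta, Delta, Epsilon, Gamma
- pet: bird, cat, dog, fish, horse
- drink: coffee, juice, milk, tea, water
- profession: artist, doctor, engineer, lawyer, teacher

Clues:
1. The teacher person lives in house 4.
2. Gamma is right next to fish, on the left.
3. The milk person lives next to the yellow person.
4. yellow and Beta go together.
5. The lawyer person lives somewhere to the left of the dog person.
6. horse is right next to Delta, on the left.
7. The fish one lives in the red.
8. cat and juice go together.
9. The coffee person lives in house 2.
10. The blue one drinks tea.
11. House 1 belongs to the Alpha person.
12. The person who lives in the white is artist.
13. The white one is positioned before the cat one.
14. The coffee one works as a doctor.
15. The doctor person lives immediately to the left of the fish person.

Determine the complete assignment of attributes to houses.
Solution:

House | Color | Team | Pet | Drink | Profession
-----------------------------------------------
  1   | white | Alpha | bird | water | artist
  2   | green | Gamma | horse | coffee | doctor
  3   | red | Delta | fish | milk | lawyer
  4   | yellow | Beta | cat | juice | teacher
  5   | blue | Epsilon | dog | tea | engineer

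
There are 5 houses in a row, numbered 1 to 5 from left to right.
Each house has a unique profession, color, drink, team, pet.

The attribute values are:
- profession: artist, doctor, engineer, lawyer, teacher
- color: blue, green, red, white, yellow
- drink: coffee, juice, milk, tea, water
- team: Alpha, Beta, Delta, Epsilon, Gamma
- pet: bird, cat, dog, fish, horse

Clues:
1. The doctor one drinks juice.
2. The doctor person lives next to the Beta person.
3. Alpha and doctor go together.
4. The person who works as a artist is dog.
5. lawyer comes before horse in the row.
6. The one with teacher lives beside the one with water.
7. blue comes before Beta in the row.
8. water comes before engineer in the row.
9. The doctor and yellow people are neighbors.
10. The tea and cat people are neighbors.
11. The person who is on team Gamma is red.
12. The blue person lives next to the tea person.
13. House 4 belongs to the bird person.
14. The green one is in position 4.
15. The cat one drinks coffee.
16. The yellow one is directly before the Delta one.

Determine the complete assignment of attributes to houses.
Solution:

House | Profession | Color | Drink | Team | Pet
-----------------------------------------------
  1   | doctor | blue | juice | Alpha | fish
  2   | artist | yellow | tea | Beta | dog
  3   | teacher | white | coffee | Delta | cat
  4   | lawyer | green | water | Epsilon | bird
  5   | engineer | red | milk | Gamma | horse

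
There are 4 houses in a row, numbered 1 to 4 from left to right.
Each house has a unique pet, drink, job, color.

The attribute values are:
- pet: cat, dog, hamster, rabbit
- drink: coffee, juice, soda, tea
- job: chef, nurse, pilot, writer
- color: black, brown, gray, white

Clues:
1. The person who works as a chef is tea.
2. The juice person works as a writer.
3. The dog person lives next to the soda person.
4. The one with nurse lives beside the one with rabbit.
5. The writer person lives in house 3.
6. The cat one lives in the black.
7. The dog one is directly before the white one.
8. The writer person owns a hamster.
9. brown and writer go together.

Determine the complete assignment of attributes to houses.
Solution:

House | Pet | Drink | Job | Color
---------------------------------
  1   | dog | coffee | nurse | gray
  2   | rabbit | soda | pilot | white
  3   | hamster | juice | writer | brown
  4   | cat | tea | chef | black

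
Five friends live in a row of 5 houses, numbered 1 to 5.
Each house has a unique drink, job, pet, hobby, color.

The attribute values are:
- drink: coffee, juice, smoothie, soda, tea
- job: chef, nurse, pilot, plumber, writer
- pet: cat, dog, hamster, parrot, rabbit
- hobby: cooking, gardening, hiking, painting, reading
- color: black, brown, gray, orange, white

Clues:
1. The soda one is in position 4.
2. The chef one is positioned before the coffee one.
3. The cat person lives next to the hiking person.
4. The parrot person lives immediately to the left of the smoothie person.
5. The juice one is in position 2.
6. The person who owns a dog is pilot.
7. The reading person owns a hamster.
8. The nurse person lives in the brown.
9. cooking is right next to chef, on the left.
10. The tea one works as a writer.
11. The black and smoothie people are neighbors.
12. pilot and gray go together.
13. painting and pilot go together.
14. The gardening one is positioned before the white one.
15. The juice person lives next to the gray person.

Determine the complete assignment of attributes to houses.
Solution:

House | Drink | Job | Pet | Hobby | Color
-----------------------------------------
  1   | tea | writer | cat | cooking | orange
  2   | juice | chef | parrot | hiking | black
  3   | smoothie | pilot | dog | painting | gray
  4   | soda | nurse | rabbit | gardening | brown
  5   | coffee | plumber | hamster | reading | white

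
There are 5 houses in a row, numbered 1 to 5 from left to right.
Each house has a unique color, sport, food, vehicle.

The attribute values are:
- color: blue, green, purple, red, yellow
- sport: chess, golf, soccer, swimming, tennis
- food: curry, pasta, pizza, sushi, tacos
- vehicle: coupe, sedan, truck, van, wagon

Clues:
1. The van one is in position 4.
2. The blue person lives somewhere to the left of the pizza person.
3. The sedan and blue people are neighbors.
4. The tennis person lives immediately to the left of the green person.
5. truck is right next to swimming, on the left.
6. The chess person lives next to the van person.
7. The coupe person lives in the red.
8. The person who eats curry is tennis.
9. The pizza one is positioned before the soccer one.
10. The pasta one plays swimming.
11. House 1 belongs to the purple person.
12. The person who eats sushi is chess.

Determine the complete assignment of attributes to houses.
Solution:

House | Color | Sport | Food | Vehicle
--------------------------------------
  1   | purple | tennis | curry | truck
  2   | green | swimming | pasta | sedan
  3   | blue | chess | sushi | wagon
  4   | yellow | golf | pizza | van
  5   | red | soccer | tacos | coupe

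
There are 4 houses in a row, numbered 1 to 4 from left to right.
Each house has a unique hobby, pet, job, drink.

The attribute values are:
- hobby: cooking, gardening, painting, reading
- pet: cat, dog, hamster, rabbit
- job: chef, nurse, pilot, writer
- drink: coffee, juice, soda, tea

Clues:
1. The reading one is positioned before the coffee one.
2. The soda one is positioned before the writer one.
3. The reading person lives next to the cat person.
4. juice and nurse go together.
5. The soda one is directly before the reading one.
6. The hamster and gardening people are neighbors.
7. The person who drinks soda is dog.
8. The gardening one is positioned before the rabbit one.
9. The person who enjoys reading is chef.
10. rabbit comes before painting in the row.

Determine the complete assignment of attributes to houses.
Solution:

House | Hobby | Pet | Job | Drink
---------------------------------
  1   | cooking | hamster | nurse | juice
  2   | gardening | dog | pilot | soda
  3   | reading | rabbit | chef | tea
  4   | painting | cat | writer | coffee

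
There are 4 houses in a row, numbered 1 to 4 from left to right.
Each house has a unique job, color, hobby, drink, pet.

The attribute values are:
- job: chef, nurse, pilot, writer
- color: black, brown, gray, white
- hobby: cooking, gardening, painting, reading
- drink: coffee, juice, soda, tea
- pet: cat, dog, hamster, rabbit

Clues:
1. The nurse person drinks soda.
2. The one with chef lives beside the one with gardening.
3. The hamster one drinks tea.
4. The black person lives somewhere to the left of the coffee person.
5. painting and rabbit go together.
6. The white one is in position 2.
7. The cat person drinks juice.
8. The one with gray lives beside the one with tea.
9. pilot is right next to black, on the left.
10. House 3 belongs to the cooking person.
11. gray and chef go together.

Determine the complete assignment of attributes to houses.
Solution:

House | Job | Color | Hobby | Drink | Pet
-----------------------------------------
  1   | chef | gray | reading | juice | cat
  2   | pilot | white | gardening | tea | hamster
  3   | nurse | black | cooking | soda | dog
  4   | writer | brown | painting | coffee | rabbit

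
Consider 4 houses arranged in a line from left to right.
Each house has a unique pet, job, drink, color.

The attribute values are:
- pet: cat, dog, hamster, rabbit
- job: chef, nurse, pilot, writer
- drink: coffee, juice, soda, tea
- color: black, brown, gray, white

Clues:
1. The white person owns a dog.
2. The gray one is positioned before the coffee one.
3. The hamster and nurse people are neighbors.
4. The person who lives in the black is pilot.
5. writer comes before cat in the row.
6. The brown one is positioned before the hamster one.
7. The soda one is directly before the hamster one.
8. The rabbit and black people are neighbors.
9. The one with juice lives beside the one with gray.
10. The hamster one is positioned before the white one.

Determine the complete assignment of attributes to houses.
Solution:

House | Pet | Job | Drink | Color
---------------------------------
  1   | rabbit | writer | soda | brown
  2   | hamster | pilot | juice | black
  3   | cat | nurse | tea | gray
  4   | dog | chef | coffee | white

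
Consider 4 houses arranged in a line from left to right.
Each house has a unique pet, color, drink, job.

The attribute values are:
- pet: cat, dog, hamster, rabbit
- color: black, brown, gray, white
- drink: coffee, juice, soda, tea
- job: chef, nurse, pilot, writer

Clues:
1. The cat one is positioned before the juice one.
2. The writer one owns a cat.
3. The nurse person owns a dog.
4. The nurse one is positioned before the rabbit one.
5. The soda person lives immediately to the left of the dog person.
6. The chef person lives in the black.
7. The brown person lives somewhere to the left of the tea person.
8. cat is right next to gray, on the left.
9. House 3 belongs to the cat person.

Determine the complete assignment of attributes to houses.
Solution:

House | Pet | Color | Drink | Job
---------------------------------
  1   | hamster | black | soda | chef
  2   | dog | brown | coffee | nurse
  3   | cat | white | tea | writer
  4   | rabbit | gray | juice | pilot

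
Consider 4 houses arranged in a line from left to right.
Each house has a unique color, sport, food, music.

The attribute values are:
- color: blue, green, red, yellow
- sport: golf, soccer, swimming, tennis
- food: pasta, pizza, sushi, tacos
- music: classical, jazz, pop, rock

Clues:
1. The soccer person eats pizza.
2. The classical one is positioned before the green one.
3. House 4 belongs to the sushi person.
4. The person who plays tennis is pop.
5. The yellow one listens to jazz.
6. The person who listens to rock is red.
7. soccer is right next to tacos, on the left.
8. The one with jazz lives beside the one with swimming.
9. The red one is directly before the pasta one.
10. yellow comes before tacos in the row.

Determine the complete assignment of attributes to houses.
Solution:

House | Color | Sport | Food | Music
------------------------------------
  1   | yellow | soccer | pizza | jazz
  2   | red | swimming | tacos | rock
  3   | blue | golf | pasta | classical
  4   | green | tennis | sushi | pop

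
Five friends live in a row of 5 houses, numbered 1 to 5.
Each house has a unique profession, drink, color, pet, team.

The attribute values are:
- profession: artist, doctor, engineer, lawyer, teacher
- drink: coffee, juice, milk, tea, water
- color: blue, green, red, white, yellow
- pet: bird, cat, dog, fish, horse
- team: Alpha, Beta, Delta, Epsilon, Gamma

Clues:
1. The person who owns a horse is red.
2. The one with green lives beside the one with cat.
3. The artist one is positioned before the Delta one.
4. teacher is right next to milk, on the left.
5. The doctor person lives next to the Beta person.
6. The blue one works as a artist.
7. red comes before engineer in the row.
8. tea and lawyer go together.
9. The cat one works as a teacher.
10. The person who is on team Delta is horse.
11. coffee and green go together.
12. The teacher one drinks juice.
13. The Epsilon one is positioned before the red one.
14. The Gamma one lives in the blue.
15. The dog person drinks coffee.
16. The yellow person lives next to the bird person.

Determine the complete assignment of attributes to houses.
Solution:

House | Profession | Drink | Color | Pet | Team
-----------------------------------------------
  1   | doctor | coffee | green | dog | Epsilon
  2   | teacher | juice | yellow | cat | Beta
  3   | artist | milk | blue | bird | Gamma
  4   | lawyer | tea | red | horse | Delta
  5   | engineer | water | white | fish | Alpha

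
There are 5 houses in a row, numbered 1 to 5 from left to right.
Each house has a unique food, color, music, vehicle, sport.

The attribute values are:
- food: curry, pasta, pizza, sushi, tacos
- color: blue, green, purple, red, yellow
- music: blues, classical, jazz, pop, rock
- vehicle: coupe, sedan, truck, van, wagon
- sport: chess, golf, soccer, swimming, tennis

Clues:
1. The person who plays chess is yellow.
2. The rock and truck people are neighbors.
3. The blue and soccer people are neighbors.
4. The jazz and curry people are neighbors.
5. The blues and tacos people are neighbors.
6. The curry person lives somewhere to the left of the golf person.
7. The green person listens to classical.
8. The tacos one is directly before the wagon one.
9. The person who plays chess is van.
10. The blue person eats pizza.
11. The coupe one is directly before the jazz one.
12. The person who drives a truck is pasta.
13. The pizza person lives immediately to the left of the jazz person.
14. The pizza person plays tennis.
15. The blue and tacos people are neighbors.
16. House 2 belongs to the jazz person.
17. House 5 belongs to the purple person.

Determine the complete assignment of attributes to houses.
Solution:

House | Food | Color | Music | Vehicle | Sport
----------------------------------------------
  1   | pizza | blue | blues | coupe | tennis
  2   | tacos | red | jazz | sedan | soccer
  3   | curry | green | classical | wagon | swimming
  4   | sushi | yellow | rock | van | chess
  5   | pasta | purple | pop | truck | golf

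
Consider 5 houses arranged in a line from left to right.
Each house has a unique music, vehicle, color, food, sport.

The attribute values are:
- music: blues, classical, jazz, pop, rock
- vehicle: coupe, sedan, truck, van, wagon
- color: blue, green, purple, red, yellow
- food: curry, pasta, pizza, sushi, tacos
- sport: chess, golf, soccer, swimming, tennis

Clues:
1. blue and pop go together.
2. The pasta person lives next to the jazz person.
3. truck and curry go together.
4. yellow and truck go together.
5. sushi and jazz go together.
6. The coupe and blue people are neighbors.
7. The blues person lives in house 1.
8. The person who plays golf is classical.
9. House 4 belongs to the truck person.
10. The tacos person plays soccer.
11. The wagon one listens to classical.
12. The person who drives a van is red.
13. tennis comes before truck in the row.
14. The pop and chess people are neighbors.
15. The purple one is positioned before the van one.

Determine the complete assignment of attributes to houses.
Solution:

House | Music | Vehicle | Color | Food | Sport
----------------------------------------------
  1   | blues | coupe | purple | tacos | soccer
  2   | pop | sedan | blue | pasta | tennis
  3   | jazz | van | red | sushi | chess
  4   | rock | truck | yellow | curry | swimming
  5   | classical | wagon | green | pizza | golf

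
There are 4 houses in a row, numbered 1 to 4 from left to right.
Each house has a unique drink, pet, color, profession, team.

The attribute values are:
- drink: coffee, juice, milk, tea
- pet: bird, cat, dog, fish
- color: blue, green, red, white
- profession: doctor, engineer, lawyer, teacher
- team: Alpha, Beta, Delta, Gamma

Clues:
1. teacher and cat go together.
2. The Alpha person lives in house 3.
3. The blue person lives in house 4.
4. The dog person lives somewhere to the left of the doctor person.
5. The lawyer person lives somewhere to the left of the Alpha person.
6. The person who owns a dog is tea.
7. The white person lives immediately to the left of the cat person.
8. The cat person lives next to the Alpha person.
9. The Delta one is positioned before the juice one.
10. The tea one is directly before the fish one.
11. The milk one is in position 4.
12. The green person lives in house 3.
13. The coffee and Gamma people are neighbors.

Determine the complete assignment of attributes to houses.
Solution:

House | Drink | Pet | Color | Profession | Team
-----------------------------------------------
  1   | coffee | bird | white | lawyer | Delta
  2   | juice | cat | red | teacher | Gamma
  3   | tea | dog | green | engineer | Alpha
  4   | milk | fish | blue | doctor | Beta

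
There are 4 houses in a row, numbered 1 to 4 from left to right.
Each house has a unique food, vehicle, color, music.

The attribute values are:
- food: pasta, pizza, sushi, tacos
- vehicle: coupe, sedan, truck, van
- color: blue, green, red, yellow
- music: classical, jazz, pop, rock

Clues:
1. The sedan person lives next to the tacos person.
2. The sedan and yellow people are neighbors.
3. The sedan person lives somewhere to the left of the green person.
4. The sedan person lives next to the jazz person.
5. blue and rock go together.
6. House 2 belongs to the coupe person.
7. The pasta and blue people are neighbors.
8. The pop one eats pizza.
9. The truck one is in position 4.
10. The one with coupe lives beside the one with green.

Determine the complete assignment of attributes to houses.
Solution:

House | Food | Vehicle | Color | Music
--------------------------------------
  1   | pizza | sedan | red | pop
  2   | tacos | coupe | yellow | jazz
  3   | pasta | van | green | classical
  4   | sushi | truck | blue | rock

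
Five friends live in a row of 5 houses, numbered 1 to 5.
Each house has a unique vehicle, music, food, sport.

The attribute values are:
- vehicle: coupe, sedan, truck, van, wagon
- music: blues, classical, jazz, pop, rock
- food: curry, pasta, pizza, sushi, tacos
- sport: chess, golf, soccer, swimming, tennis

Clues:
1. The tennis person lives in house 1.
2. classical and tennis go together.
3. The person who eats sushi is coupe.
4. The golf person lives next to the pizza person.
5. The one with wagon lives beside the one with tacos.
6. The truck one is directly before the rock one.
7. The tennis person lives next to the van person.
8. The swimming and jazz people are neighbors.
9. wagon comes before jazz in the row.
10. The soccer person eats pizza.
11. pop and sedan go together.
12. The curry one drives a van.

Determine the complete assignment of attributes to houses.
Solution:

House | Vehicle | Music | Food | Sport
--------------------------------------
  1   | truck | classical | pasta | tennis
  2   | van | rock | curry | golf
  3   | wagon | blues | pizza | soccer
  4   | sedan | pop | tacos | swimming
  5   | coupe | jazz | sushi | chess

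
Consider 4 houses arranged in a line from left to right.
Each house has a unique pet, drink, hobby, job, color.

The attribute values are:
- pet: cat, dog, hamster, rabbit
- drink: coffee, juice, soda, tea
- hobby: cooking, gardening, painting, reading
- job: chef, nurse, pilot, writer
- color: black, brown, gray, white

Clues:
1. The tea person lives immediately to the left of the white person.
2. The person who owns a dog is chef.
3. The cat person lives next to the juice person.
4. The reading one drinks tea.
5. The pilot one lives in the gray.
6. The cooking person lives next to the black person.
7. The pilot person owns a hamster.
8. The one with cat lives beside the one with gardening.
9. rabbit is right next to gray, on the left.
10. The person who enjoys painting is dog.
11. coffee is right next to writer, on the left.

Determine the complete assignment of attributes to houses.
Solution:

House | Pet | Drink | Hobby | Job | Color
-----------------------------------------
  1   | cat | coffee | cooking | nurse | brown
  2   | rabbit | juice | gardening | writer | black
  3   | hamster | tea | reading | pilot | gray
  4   | dog | soda | painting | chef | white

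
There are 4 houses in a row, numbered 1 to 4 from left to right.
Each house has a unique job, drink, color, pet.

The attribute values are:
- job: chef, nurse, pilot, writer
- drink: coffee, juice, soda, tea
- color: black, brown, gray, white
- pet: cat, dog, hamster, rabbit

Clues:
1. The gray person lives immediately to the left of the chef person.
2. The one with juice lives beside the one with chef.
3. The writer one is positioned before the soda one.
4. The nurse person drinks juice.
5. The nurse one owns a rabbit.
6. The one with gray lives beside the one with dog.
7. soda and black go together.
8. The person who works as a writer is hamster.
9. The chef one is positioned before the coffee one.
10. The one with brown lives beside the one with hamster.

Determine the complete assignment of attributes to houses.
Solution:

House | Job | Drink | Color | Pet
---------------------------------
  1   | nurse | juice | gray | rabbit
  2   | chef | tea | brown | dog
  3   | writer | coffee | white | hamster
  4   | pilot | soda | black | cat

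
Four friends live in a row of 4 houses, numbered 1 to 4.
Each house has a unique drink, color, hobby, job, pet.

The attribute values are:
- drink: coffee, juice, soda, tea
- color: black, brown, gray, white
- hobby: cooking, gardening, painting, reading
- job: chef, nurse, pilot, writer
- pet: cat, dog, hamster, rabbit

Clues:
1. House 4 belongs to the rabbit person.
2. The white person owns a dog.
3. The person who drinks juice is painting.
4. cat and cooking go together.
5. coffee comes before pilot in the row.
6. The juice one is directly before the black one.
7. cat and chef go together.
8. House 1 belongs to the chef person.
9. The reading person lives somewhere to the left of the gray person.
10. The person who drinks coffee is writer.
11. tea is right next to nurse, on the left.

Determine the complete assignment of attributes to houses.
Solution:

House | Drink | Color | Hobby | Job | Pet
-----------------------------------------
  1   | tea | brown | cooking | chef | cat
  2   | juice | white | painting | nurse | dog
  3   | coffee | black | reading | writer | hamster
  4   | soda | gray | gardening | pilot | rabbit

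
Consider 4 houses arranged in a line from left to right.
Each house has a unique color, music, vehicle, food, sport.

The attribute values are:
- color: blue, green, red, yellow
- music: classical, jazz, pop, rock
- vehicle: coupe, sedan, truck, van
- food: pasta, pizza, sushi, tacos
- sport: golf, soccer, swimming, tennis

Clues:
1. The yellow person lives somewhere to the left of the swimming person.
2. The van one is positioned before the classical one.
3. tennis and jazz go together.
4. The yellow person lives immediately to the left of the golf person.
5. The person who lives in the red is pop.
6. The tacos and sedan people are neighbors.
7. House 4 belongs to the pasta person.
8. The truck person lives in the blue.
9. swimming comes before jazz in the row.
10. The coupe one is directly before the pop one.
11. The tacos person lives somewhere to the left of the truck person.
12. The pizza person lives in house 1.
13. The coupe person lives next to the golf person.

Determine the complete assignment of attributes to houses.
Solution:

House | Color | Music | Vehicle | Food | Sport
----------------------------------------------
  1   | yellow | rock | coupe | pizza | soccer
  2   | red | pop | van | tacos | golf
  3   | green | classical | sedan | sushi | swimming
  4   | blue | jazz | truck | pasta | tennis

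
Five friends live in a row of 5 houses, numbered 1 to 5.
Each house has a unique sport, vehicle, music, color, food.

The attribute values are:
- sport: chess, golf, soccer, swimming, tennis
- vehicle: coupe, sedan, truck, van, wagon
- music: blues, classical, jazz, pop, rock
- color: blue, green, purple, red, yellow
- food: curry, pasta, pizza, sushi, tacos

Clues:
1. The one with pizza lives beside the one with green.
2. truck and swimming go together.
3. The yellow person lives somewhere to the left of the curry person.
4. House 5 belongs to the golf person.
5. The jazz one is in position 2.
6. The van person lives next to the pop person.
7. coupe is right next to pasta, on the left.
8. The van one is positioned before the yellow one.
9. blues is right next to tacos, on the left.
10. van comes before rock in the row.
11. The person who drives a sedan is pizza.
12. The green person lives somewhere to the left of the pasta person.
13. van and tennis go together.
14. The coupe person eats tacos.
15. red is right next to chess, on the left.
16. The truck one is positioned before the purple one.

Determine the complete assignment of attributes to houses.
Solution:

House | Sport | Vehicle | Music | Color | Food
----------------------------------------------
  1   | soccer | sedan | blues | red | pizza
  2   | chess | coupe | jazz | green | tacos
  3   | tennis | van | classical | blue | pasta
  4   | swimming | truck | pop | yellow | sushi
  5   | golf | wagon | rock | purple | curry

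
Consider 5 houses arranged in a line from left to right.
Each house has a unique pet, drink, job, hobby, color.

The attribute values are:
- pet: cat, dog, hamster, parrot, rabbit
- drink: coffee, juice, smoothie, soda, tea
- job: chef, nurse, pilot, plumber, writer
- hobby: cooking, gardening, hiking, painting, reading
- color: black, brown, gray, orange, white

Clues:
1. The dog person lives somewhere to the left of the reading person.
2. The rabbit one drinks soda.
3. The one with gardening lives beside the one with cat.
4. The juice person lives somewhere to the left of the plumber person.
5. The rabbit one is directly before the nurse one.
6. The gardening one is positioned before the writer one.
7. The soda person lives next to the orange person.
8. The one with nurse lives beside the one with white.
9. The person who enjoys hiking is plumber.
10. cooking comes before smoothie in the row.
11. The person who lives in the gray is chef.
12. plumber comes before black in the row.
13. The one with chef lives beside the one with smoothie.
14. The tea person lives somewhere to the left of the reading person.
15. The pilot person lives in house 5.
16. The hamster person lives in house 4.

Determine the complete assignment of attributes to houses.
Solution:

House | Pet | Drink | Job | Hobby | Color
-----------------------------------------
  1   | rabbit | soda | chef | cooking | gray
  2   | dog | smoothie | nurse | gardening | orange
  3   | cat | juice | writer | painting | white
  4   | hamster | tea | plumber | hiking | brown
  5   | parrot | coffee | pilot | reading | black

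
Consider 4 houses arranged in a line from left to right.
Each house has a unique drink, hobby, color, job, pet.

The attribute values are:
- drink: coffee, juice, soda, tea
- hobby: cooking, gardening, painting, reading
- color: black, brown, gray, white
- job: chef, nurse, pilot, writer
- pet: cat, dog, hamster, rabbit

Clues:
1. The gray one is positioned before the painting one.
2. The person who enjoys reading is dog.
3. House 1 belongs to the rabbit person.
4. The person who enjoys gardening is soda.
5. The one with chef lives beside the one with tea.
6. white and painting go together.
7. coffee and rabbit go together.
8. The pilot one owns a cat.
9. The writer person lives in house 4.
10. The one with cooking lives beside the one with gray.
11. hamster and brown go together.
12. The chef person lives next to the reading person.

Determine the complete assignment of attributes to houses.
Solution:

House | Drink | Hobby | Color | Job | Pet
-----------------------------------------
  1   | coffee | cooking | black | chef | rabbit
  2   | tea | reading | gray | nurse | dog
  3   | juice | painting | white | pilot | cat
  4   | soda | gardening | brown | writer | hamster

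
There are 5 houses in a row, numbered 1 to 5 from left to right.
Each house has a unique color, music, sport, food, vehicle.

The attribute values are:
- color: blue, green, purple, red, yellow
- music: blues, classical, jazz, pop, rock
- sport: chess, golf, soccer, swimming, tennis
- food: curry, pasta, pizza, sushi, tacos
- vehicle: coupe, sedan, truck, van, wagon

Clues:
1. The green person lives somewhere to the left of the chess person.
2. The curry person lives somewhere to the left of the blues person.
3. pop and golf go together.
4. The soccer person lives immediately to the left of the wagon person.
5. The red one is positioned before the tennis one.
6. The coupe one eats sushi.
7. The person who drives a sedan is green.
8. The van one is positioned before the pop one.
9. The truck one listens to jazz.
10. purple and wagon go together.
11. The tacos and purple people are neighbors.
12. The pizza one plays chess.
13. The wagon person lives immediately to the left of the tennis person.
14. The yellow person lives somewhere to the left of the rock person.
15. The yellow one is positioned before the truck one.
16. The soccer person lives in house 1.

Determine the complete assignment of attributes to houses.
Solution:

House | Color | Music | Sport | Food | Vehicle
----------------------------------------------
  1   | red | classical | soccer | tacos | van
  2   | purple | pop | golf | curry | wagon
  3   | yellow | blues | tennis | sushi | coupe
  4   | green | rock | swimming | pasta | sedan
  5   | blue | jazz | chess | pizza | truck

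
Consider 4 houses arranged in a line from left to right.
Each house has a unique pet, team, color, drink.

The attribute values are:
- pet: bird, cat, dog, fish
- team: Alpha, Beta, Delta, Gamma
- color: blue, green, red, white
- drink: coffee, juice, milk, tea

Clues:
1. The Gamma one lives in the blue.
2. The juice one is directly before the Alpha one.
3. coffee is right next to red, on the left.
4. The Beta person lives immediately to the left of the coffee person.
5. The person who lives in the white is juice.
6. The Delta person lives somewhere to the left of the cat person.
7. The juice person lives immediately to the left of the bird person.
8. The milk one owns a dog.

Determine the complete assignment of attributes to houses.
Solution:

House | Pet | Team | Color | Drink
----------------------------------
  1   | fish | Beta | white | juice
  2   | bird | Alpha | green | coffee
  3   | dog | Delta | red | milk
  4   | cat | Gamma | blue | tea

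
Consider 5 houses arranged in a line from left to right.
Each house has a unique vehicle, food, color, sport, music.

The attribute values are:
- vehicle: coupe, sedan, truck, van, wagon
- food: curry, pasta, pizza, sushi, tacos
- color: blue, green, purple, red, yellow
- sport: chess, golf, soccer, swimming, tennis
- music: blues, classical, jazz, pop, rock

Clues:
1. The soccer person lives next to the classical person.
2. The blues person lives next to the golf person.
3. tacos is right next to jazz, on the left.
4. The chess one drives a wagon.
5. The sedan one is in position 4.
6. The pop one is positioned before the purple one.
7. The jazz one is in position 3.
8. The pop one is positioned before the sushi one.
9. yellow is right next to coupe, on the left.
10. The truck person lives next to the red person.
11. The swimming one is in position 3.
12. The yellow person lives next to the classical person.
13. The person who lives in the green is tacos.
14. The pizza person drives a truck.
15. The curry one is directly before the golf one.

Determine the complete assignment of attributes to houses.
Solution:

House | Vehicle | Food | Color | Sport | Music
----------------------------------------------
  1   | van | curry | yellow | soccer | blues
  2   | coupe | tacos | green | golf | classical
  3   | truck | pizza | blue | swimming | jazz
  4   | sedan | pasta | red | tennis | pop
  5   | wagon | sushi | purple | chess | rock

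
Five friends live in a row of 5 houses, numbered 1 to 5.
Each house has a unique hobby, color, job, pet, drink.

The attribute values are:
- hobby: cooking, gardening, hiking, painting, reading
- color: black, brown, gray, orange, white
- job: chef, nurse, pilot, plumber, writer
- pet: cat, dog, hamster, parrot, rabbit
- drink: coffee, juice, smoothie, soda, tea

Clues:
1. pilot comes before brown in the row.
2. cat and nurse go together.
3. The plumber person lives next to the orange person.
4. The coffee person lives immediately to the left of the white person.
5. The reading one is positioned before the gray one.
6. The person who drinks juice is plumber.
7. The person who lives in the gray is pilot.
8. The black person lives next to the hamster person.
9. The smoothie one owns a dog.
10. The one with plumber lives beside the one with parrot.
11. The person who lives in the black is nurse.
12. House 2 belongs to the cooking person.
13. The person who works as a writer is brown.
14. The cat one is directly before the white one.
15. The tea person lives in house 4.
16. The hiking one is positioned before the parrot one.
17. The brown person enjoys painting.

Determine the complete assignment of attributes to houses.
Solution:

House | Hobby | Color | Job | Pet | Drink
-----------------------------------------
  1   | hiking | black | nurse | cat | coffee
  2   | cooking | white | plumber | hamster | juice
  3   | reading | orange | chef | parrot | soda
  4   | gardening | gray | pilot | rabbit | tea
  5   | painting | brown | writer | dog | smoothie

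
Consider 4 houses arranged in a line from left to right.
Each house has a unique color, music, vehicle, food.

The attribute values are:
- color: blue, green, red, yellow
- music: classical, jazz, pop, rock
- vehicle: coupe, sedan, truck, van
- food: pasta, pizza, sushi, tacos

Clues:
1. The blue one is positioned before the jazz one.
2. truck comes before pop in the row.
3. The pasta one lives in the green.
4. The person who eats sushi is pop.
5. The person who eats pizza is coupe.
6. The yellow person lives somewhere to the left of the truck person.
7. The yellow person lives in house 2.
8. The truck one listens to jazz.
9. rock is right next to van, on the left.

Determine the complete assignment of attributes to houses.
Solution:

House | Color | Music | Vehicle | Food
--------------------------------------
  1   | blue | rock | coupe | pizza
  2   | yellow | classical | van | tacos
  3   | green | jazz | truck | pasta
  4   | red | pop | sedan | sushi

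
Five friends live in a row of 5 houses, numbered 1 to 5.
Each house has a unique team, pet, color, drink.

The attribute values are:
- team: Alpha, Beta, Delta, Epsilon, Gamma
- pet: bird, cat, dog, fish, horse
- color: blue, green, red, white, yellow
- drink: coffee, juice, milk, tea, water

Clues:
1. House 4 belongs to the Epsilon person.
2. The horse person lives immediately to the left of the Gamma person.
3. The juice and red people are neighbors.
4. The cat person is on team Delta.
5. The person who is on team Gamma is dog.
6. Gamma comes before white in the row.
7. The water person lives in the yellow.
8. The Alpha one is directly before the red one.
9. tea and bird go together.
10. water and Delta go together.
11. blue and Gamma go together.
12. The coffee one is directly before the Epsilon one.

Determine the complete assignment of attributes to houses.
Solution:

House | Team | Pet | Color | Drink
----------------------------------
  1   | Alpha | fish | green | juice
  2   | Beta | horse | red | milk
  3   | Gamma | dog | blue | coffee
  4   | Epsilon | bird | white | tea
  5   | Delta | cat | yellow | water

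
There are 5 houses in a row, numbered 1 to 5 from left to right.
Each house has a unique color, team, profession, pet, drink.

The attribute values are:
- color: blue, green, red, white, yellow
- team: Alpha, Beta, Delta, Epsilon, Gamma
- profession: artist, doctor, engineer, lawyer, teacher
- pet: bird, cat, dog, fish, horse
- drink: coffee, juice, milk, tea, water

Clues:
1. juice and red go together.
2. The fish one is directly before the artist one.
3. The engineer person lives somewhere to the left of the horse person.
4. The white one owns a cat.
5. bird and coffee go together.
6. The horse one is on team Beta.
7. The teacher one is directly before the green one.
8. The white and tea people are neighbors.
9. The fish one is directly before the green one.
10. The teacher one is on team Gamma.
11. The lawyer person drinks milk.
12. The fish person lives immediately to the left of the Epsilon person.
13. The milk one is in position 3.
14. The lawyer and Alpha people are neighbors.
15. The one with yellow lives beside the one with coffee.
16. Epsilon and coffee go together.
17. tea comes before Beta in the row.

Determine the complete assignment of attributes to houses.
Solution:

House | Color | Team | Profession | Pet | Drink
-----------------------------------------------
  1   | yellow | Gamma | teacher | fish | water
  2   | green | Epsilon | artist | bird | coffee
  3   | white | Delta | lawyer | cat | milk
  4   | blue | Alpha | engineer | dog | tea
  5   | red | Beta | doctor | horse | juice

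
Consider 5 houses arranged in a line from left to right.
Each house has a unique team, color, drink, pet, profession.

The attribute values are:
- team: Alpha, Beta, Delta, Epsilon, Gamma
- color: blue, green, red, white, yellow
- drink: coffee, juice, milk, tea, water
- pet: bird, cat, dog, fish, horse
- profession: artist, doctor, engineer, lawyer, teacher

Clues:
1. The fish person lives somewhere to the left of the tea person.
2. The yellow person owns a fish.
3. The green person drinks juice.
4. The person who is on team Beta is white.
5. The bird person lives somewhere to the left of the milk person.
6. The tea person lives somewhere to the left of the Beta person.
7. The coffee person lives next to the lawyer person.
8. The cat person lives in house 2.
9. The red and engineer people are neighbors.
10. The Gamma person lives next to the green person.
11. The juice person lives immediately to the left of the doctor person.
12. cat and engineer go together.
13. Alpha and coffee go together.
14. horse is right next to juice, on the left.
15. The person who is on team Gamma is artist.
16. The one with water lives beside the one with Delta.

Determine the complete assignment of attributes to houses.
Solution:

House | Team | Color | Drink | Pet | Profession
-----------------------------------------------
  1   | Gamma | red | water | horse | artist
  2   | Delta | green | juice | cat | engineer
  3   | Alpha | yellow | coffee | fish | doctor
  4   | Epsilon | blue | tea | bird | lawyer
  5   | Beta | white | milk | dog | teacher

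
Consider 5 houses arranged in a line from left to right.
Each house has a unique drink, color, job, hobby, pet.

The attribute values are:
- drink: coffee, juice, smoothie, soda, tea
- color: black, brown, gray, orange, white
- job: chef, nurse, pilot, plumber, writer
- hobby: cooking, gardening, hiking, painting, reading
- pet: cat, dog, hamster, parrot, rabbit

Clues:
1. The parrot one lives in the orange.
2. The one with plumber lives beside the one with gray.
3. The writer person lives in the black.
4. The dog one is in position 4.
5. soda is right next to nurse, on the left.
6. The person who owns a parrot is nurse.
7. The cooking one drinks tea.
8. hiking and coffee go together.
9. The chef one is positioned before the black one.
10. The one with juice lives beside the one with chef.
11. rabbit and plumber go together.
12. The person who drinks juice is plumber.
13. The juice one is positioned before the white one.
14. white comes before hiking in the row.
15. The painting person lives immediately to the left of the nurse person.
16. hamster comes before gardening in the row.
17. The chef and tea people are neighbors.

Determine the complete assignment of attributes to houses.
Solution:

House | Drink | Color | Job | Hobby | Pet
-----------------------------------------
  1   | juice | brown | plumber | reading | rabbit
  2   | soda | gray | chef | painting | hamster
  3   | tea | orange | nurse | cooking | parrot
  4   | smoothie | white | pilot | gardening | dog
  5   | coffee | black | writer | hiking | cat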